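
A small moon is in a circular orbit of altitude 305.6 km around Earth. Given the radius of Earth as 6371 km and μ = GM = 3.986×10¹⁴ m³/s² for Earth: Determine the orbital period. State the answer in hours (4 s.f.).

T ≈ 1.508 hours

r = 6371 + 305.6 = 6676.6 km = 6.6766×10⁶ m.
Kepler's third law: T = 2π√(r³/μ) = 2π√((6.677×10⁶)³ / 3.986×10¹⁴).
r³/μ = 7.467×10⁵ s², so T = 2π × 8.641×10² = 5.429×10³ s.
Converting: 5.429×10³ s ÷ 3600 = 1.508 hours.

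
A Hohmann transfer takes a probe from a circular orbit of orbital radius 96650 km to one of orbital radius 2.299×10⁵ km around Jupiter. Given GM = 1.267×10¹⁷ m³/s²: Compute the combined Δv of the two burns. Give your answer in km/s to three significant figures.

Δv_total ≈ 12.2 km/s

r₁ = 96650 km = 9.665×10⁷ m.
r₂ = 2.299×10⁵ km = 2.299×10⁸ m.
Transfer ellipse a_t = (r₁ + r₂)/2 = 1.633×10⁸ m.
At r₁: circular v_c1 = √(μ/r₁) = 36210 m/s; transfer-perijove v_p = √[μ(2/r₁ − 1/a_t)] = 42960 m/s.
Δv₁ = v_p − v_c1 = 6757 m/s.
At r₂: circular v_c2 = √(μ/r₂) = 23480 m/s; transfer-apojove v_a = √[μ(2/r₂ − 1/a_t)] = 18060 m/s.
Δv₂ = v_c2 − v_a = 5414 m/s.
Total Δv = Δv₁ + Δv₂ = 12170 m/s = 12.17 km/s.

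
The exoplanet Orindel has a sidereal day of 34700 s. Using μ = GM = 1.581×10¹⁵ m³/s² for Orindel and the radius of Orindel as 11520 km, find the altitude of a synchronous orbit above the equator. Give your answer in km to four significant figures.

h_sync ≈ 24880 km

A synchronous orbit has period T, so by Kepler's third law a = (μT²/4π²)^(1/3).
μT²/4π² = 1.581×10¹⁵ × (3.470×10⁴)² / 39.48 = 4.822×10²² m³.
a = 3.640×10⁷ m = 36398 km.
Altitude h = a − R = 36398 − 11520 = 24878 km.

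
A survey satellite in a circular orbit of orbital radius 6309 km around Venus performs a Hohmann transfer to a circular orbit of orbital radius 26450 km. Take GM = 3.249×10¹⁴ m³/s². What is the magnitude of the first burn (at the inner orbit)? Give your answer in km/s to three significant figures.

r₁ = 6309 km = 6.309×10⁶ m.
r₂ = 26450 km = 2.645×10⁷ m.
Transfer ellipse a_t = (r₁ + r₂)/2 = 1.638×10⁷ m.
At r₁: circular v_c1 = √(μ/r₁) = 7176 m/s; transfer-periapsis v_p = √[μ(2/r₁ − 1/a_t)] = 9119 m/s.
Δv₁ = v_p − v_c1 = 1943 m/s.
= 1.943 km/s.

Δv ≈ 1.94 km/s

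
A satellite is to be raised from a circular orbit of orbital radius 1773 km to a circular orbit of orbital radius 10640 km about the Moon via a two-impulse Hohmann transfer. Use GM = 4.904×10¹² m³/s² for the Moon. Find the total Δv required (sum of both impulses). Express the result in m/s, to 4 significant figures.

Δv_total ≈ 830.5 m/s

r₁ = 1773 km = 1.773×10⁶ m.
r₂ = 10640 km = 1.064×10⁷ m.
Transfer ellipse a_t = (r₁ + r₂)/2 = 6.206×10⁶ m.
At r₁: circular v_c1 = √(μ/r₁) = 1663 m/s; transfer-perilune v_p = √[μ(2/r₁ − 1/a_t)] = 2178 m/s.
Δv₁ = v_p − v_c1 = 514.4 m/s.
At r₂: circular v_c2 = √(μ/r₂) = 678.9 m/s; transfer-apolune v_a = √[μ(2/r₂ − 1/a_t)] = 362.9 m/s.
Δv₂ = v_c2 − v_a = 316.0 m/s.
Total Δv = Δv₁ + Δv₂ = 830.5 m/s.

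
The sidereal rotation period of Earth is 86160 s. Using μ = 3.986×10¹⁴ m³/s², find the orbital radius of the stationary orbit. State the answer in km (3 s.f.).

A synchronous orbit has period T, so by Kepler's third law a = (μT²/4π²)^(1/3).
μT²/4π² = 3.986×10¹⁴ × (8.616×10⁴)² / 39.48 = 7.495×10²² m³.
a = 4.216×10⁷ m = 42163 km.

r_sync ≈ 42200 km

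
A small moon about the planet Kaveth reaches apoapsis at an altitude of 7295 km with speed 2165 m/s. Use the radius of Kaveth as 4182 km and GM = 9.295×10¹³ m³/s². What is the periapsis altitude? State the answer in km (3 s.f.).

r_a = 4182 + 7295 = 11477 km = 1.148×10⁷ m.
Specific energy ε = v²/2 − μ/r = -5.755×10⁶ J/kg, so a = −μ/(2ε) = 8.075×10⁶ m.
The apsides satisfy r_p + r_a = 2a, so the periapsis radius is 2a − r_a = 4.674×10⁶ m = 4673.6 km.
Periapsis altitude = 4673.6 − 4182 = 491.63 km.

periapsis altitude ≈ 492 km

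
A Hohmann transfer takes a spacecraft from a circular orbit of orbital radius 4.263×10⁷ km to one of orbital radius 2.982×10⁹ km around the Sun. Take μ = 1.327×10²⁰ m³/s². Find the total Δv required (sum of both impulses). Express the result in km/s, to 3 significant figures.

Δv_total ≈ 28.1 km/s

r₁ = 4.263×10⁷ km = 4.263×10¹⁰ m.
r₂ = 2.982×10⁹ km = 2.982×10¹² m.
Transfer ellipse a_t = (r₁ + r₂)/2 = 1.512×10¹² m.
At r₁: circular v_c1 = √(μ/r₁) = 55790 m/s; transfer-perihelion v_p = √[μ(2/r₁ − 1/a_t)] = 78340 m/s.
Δv₁ = v_p − v_c1 = 22550 m/s.
At r₂: circular v_c2 = √(μ/r₂) = 6671 m/s; transfer-aphelion v_a = √[μ(2/r₂ − 1/a_t)] = 1120 m/s.
Δv₂ = v_c2 − v_a = 5551 m/s.
Total Δv = Δv₁ + Δv₂ = 28100 m/s = 28.10 km/s.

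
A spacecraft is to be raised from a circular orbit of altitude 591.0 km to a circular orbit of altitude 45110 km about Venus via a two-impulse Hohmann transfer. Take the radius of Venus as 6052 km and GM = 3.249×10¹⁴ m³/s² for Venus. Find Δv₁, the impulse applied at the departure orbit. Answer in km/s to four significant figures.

r₁ = 6052 + 591.0 = 6643.0 km = 6.6430×10⁶ m.
r₂ = 6052 + 45110 = 51162 km = 5.1162×10⁷ m.
Transfer ellipse a_t = (r₁ + r₂)/2 = 2.890×10⁷ m.
At r₁: circular v_c1 = √(μ/r₁) = 6993 m/s; transfer-periapsis v_p = √[μ(2/r₁ − 1/a_t)] = 9305 m/s.
Δv₁ = v_p − v_c1 = 2311 m/s.
= 2.311 km/s.

Δv ≈ 2.311 km/s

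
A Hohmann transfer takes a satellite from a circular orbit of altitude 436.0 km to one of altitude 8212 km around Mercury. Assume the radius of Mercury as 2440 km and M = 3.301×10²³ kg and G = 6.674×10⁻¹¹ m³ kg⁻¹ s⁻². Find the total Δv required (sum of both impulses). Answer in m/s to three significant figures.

Δv_total ≈ 1210 m/s

μ = GM = 6.674×10⁻¹¹ × 3.301×10²³ = 2.203×10¹³ m³/s².
r₁ = 2440 + 436.0 = 2876.0 km = 2.8760×10⁶ m.
r₂ = 2440 + 8212 = 10652 km = 1.0652×10⁷ m.
Transfer ellipse a_t = (r₁ + r₂)/2 = 6.764×10⁶ m.
At r₁: circular v_c1 = √(μ/r₁) = 2768 m/s; transfer-periherm v_p = √[μ(2/r₁ − 1/a_t)] = 3473 m/s.
Δv₁ = v_p − v_c1 = 705.5 m/s.
At r₂: circular v_c2 = √(μ/r₂) = 1438 m/s; transfer-apoherm v_a = √[μ(2/r₂ − 1/a_t)] = 937.8 m/s.
Δv₂ = v_c2 − v_a = 500.4 m/s.
Total Δv = Δv₁ + Δv₂ = 1206 m/s.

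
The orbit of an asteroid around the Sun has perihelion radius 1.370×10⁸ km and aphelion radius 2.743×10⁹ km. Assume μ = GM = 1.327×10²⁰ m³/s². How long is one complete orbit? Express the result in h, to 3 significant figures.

Semi-major axis a = (r_p + r_a)/2 = (1.3700×10⁸ + 2.7430×10⁹)/2 = 1.4400×10⁹ km = 1.440×10¹² m.
By Kepler's third law T = 2π√(a³/μ) = 2π × 1.500×10⁸ = 9.425×10⁸ s.
= 2.618×10⁵ h.

T ≈ 262000 h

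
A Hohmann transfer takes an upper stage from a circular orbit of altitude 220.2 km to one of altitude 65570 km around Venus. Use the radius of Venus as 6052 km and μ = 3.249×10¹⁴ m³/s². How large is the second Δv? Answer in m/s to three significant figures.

r₁ = 6052 + 220.2 = 6272.2 km = 6.2722×10⁶ m.
r₂ = 6052 + 65570 = 71622 km = 7.1622×10⁷ m.
Transfer ellipse a_t = (r₁ + r₂)/2 = 3.895×10⁷ m.
At r₁: circular v_c1 = √(μ/r₁) = 7197 m/s; transfer-periapsis v_p = √[μ(2/r₁ − 1/a_t)] = 9760 m/s.
At r₂: circular v_c2 = √(μ/r₂) = 2130 m/s; transfer-apoapsis v_a = √[μ(2/r₂ − 1/a_t)] = 854.7 m/s.
Δv₂ = v_c2 − v_a = 1275 m/s.

Δv ≈ 1280 m/s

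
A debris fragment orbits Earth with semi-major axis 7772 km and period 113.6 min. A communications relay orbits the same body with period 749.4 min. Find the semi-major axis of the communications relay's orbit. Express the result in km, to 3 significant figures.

Kepler's third law: a³ ∝ T², so a₂ = a₁ (T₂/T₁)^(2/3).
T₂/T₁ = 6.597, (T₂/T₁)^(2/3) = 3.517.
a₂ = 7772 × 3.517 = 27340 km.

a₂ ≈ 27300 km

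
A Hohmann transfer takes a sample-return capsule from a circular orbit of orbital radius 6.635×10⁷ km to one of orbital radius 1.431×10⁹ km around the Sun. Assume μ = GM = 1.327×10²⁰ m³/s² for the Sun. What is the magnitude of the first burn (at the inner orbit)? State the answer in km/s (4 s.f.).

Δv ≈ 17.11 km/s

r₁ = 6.635×10⁷ km = 6.635×10¹⁰ m.
r₂ = 1.431×10⁹ km = 1.431×10¹² m.
Transfer ellipse a_t = (r₁ + r₂)/2 = 7.487×10¹¹ m.
At r₁: circular v_c1 = √(μ/r₁) = 44720 m/s; transfer-perihelion v_p = √[μ(2/r₁ − 1/a_t)] = 61830 m/s.
Δv₁ = v_p − v_c1 = 17110 m/s.
= 17.11 km/s.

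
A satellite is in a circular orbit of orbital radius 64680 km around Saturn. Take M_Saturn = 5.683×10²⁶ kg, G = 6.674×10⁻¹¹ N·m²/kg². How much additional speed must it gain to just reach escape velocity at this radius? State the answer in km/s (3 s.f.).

μ = GM = 6.674×10⁻¹¹ × 5.683×10²⁶ = 3.793×10¹⁶ m³/s².
r = 64680 km = 6.468×10⁷ m.
Circular speed v_c = √(μ/r) = 24220 m/s.
Escape speed v_esc = √(2μ/r) = √2 × v_c = 34250 m/s.
Δv = v_esc − v_c = 10030 m/s = 10.03 km/s.

Δv ≈ 10.0 km/s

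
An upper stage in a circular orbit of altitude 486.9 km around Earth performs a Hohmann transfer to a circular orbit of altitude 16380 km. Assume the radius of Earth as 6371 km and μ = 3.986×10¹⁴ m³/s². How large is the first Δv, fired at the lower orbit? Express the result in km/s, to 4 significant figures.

r₁ = 6371 + 486.9 = 6857.9 km = 6.8579×10⁶ m.
r₂ = 6371 + 16380 = 22751 km = 2.2751×10⁷ m.
Transfer ellipse a_t = (r₁ + r₂)/2 = 1.480×10⁷ m.
At r₁: circular v_c1 = √(μ/r₁) = 7624 m/s; transfer-perigee v_p = √[μ(2/r₁ − 1/a_t)] = 9451 m/s.
Δv₁ = v_p − v_c1 = 1827 m/s.
= 1.827 km/s.

Δv ≈ 1.827 km/s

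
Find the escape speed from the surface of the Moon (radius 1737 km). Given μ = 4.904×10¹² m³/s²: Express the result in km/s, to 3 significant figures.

r = R = 1.737×10⁶ m.
Escape speed v_esc = √(2μ/r) = √(2 × 4.904×10¹² / 1.737×10⁶) = √(5.647×10⁶) = 2376 m/s.
= 2.376 km/s.

v_esc ≈ 2.38 km/s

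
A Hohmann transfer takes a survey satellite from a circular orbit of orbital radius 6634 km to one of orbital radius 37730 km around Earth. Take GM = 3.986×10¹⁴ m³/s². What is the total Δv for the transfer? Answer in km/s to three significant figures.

r₁ = 6634 km = 6.634×10⁶ m.
r₂ = 37730 km = 3.773×10⁷ m.
Transfer ellipse a_t = (r₁ + r₂)/2 = 2.218×10⁷ m.
At r₁: circular v_c1 = √(μ/r₁) = 7751 m/s; transfer-perigee v_p = √[μ(2/r₁ − 1/a_t)] = 10110 m/s.
Δv₁ = v_p − v_c1 = 2358 m/s.
At r₂: circular v_c2 = √(μ/r₂) = 3250 m/s; transfer-apogee v_a = √[μ(2/r₂ − 1/a_t)] = 1778 m/s.
Δv₂ = v_c2 − v_a = 1473 m/s.
Total Δv = Δv₁ + Δv₂ = 3831 m/s = 3.831 km/s.

Δv_total ≈ 3.83 km/s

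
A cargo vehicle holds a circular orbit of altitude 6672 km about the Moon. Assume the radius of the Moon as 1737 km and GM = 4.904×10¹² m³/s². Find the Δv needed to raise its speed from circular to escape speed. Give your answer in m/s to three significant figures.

r = 1737 + 6672 = 8409.0 km = 8.4090×10⁶ m.
Circular speed v_c = √(μ/r) = 763.7 m/s.
Escape speed v_esc = √(2μ/r) = √2 × v_c = 1080 m/s.
Δv = v_esc − v_c = 316.3 m/s.

Δv ≈ 316 m/s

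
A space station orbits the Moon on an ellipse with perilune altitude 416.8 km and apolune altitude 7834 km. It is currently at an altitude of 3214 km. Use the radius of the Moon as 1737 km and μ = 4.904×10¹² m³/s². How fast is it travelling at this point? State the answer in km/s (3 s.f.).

r_p = 1737 + 416.8 = 2153.8 km = 2.1538×10⁶ m.
r_a = 1737 + 7834 = 9571.0 km = 9.5710×10⁶ m.
r = 1737 + 3214 = 4951.0 km = 4.951×10⁶ m.
Semi-major axis a = (r_p + r_a)/2 = 5862.4 km = 5.862×10⁶ m.
Vis-viva: v² = μ(2/r − 1/a) = 4.904×10¹² × (4.040×10⁻⁷ − 1.706×10⁻⁷) = 1.144×10⁶ m²/s².
v = 1070 m/s = 1.070 km/s.

v ≈ 1.07 km/s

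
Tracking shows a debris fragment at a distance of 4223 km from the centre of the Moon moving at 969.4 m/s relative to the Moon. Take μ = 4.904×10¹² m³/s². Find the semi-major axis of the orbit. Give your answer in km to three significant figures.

a ≈ 3550 km

r = 4.223×10⁶ m.
Specific orbital energy ε = v²/2 − μ/r = (969.4)²/2 − 4.904×10¹²/4.223×10⁶ = -6.914×10⁵ J/kg.
Since ε = −μ/(2a), a = −μ/(2ε) = 3.546×10⁶ m = 3546.5 km.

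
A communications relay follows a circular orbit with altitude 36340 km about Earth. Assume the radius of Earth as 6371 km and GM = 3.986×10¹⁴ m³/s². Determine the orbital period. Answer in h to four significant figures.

r = 6371 + 36340 = 42711 km = 4.2711×10⁷ m.
Kepler's third law: T = 2π√(r³/μ) = 2π√((4.271×10⁷)³ / 3.986×10¹⁴).
r³/μ = 1.955×10⁸ s², so T = 2π × 1.398×10⁴ = 8.785×10⁴ s.
Converting: 8.785×10⁴ s ÷ 3600 = 24.40 h.

T ≈ 24.40 h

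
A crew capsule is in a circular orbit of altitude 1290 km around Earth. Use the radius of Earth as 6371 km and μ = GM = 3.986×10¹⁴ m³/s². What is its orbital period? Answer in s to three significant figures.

T ≈ 6670 s

r = 6371 + 1290 = 7661.0 km = 7.6610×10⁶ m.
Kepler's third law: T = 2π√(r³/μ) = 2π√((7.661×10⁶)³ / 3.986×10¹⁴).
r³/μ = 1.128×10⁶ s², so T = 2π × 1.062×10³ = 6.673×10³ s.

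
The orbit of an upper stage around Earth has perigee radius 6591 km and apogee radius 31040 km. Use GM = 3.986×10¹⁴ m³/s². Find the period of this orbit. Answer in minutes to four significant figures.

Semi-major axis a = (r_p + r_a)/2 = (6591.0 + 31040)/2 = 18816 km = 1.882×10⁷ m.
By Kepler's third law T = 2π√(a³/μ) = 2π × 4.088×10³ = 2.569×10⁴ s.
= 428.1 minutes.

T ≈ 428.1 minutes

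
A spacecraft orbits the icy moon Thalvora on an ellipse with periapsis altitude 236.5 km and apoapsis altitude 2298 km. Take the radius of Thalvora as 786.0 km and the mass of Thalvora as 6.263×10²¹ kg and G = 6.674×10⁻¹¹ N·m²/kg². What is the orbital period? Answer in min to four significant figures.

T ≈ 476.5 min

μ = GM = 6.674×10⁻¹¹ × 6.263×10²¹ = 4.180×10¹¹ m³/s².
r_p = 786.0 + 236.5 = 1022.5 km = 1.0225×10⁶ m.
r_a = 786.0 + 2298 = 3084.0 km = 3.0840×10⁶ m.
Semi-major axis a = (r_p + r_a)/2 = (1022.5 + 3084.0)/2 = 2053.2 km = 2.053×10⁶ m.
By Kepler's third law T = 2π√(a³/μ) = 2π × 4.551×10³ = 2.859×10⁴ s.
= 476.5 min.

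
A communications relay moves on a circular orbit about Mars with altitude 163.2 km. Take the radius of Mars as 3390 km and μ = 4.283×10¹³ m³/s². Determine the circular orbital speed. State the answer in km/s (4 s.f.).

v ≈ 3.472 km/s

r = 3390 + 163.2 = 3553.2 km = 3.5532×10⁶ m.
For a circular orbit v = √(μ/r) = √(4.283×10¹³ / 3.553×10⁶) = √(1.205×10⁷) = 3472 m/s.
That is 3.472 km/s.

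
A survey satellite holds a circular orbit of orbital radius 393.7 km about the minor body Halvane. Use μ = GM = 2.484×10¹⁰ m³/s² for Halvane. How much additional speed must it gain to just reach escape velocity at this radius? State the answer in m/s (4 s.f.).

r = 393.7 km = 3.937×10⁵ m.
Circular speed v_c = √(μ/r) = 251.2 m/s.
Escape speed v_esc = √(2μ/r) = √2 × v_c = 355.2 m/s.
Δv = v_esc − v_c = 104.0 m/s.

Δv ≈ 104.0 m/s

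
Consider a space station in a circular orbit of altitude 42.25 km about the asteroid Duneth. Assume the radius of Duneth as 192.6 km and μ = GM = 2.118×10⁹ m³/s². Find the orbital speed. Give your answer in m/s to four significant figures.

v ≈ 94.97 m/s

r = 192.6 + 42.25 = 234.85 km = 2.3485×10⁵ m.
For a circular orbit v = √(μ/r) = √(2.118×10⁹ / 2.348×10⁵) = √(9.019×10³) = 94.97 m/s.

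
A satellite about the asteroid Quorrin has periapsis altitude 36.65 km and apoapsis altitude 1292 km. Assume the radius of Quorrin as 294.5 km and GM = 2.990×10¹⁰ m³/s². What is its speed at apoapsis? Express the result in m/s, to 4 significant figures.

v ≈ 80.68 m/s

r_p = 294.5 + 36.65 = 331.15 km = 3.3115×10⁵ m.
r_a = 294.5 + 1292 = 1586.5 km = 1.5865×10⁶ m.
Semi-major axis a = (r_p + r_a)/2 = 958.83 km = 9.588×10⁵ m.
Vis-viva: v² = μ(2/r − 1/a) = 2.990×10¹⁰ × (1.261×10⁻⁶ − 1.043×10⁻⁶) = 6.509×10³ m²/s².
v = 80.68 m/s.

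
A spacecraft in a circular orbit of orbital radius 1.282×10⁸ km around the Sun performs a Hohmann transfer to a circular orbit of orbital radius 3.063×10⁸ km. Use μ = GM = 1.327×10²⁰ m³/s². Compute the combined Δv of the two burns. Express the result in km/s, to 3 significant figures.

r₁ = 1.282×10⁸ km = 1.282×10¹¹ m.
r₂ = 3.063×10⁸ km = 3.063×10¹¹ m.
Transfer ellipse a_t = (r₁ + r₂)/2 = 2.172×10¹¹ m.
At r₁: circular v_c1 = √(μ/r₁) = 32170 m/s; transfer-perihelion v_p = √[μ(2/r₁ − 1/a_t)] = 38200 m/s.
Δv₁ = v_p − v_c1 = 6029 m/s.
At r₂: circular v_c2 = √(μ/r₂) = 20810 m/s; transfer-aphelion v_a = √[μ(2/r₂ − 1/a_t)] = 15990 m/s.
Δv₂ = v_c2 − v_a = 4825 m/s.
Total Δv = Δv₁ + Δv₂ = 10850 m/s = 10.85 km/s.

Δv_total ≈ 10.9 km/s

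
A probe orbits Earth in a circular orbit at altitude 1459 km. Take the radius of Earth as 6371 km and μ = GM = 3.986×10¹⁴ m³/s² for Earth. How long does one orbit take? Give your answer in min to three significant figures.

r = 6371 + 1459 = 7830.0 km = 7.8300×10⁶ m.
Kepler's third law: T = 2π√(r³/μ) = 2π√((7.830×10⁶)³ / 3.986×10¹⁴).
r³/μ = 1.204×10⁶ s², so T = 2π × 1.097×10³ = 6.895×10³ s.
Converting: 6.895×10³ s ÷ 60.00 = 114.9 min.

T ≈ 115 min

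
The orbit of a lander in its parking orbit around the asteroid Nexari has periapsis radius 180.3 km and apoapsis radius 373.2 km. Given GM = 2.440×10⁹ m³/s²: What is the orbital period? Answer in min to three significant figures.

Semi-major axis a = (r_p + r_a)/2 = (180.30 + 373.20)/2 = 276.75 km = 2.768×10⁵ m.
By Kepler's third law T = 2π√(a³/μ) = 2π × 2.947×10³ = 1.852×10⁴ s.
= 308.6 min.

T ≈ 309 min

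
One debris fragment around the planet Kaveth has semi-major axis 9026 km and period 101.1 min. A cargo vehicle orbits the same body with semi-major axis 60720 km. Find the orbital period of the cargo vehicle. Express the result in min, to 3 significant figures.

T₂ ≈ 1760 min

Kepler's third law: T² ∝ a³, so T₂ = T₁ (a₂/a₁)^(3/2).
a₂/a₁ = 6.727, (a₂/a₁)^(3/2) = 17.45.
T₂ = 101.1 × 17.45 = 1764 min.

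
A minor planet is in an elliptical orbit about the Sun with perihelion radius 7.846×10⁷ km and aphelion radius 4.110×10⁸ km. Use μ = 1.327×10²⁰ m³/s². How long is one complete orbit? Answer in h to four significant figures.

Semi-major axis a = (r_p + r_a)/2 = (7.8460×10⁷ + 4.1100×10⁸)/2 = 2.4473×10⁸ km = 2.447×10¹¹ m.
By Kepler's third law T = 2π√(a³/μ) = 2π × 1.051×10⁷ = 6.604×10⁷ s.
= 18340 h.

T ≈ 18340 h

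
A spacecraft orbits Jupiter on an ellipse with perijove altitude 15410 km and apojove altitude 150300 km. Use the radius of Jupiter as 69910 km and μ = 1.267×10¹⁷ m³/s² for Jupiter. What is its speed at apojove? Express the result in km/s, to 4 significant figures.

r_p = 69910 + 15410 = 85320 km = 8.5320×10⁷ m.
r_a = 69910 + 150300 = 220210 km = 2.2021×10⁸ m.
Semi-major axis a = (r_p + r_a)/2 = 1.5276×10⁵ km = 1.528×10⁸ m.
Vis-viva: v² = μ(2/r − 1/a) = 1.267×10¹⁷ × (9.082×10⁻⁹ − 6.546×10⁻⁹) = 3.213×10⁸ m²/s².
v = 17930 m/s = 17.93 km/s.

v ≈ 17.93 km/s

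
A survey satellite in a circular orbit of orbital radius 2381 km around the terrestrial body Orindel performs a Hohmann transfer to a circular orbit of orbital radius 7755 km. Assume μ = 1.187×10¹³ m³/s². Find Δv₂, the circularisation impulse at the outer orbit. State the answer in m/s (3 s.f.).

Δv ≈ 389 m/s

r₁ = 2381 km = 2.381×10⁶ m.
r₂ = 7755 km = 7.755×10⁶ m.
Transfer ellipse a_t = (r₁ + r₂)/2 = 5.068×10⁶ m.
At r₁: circular v_c1 = √(μ/r₁) = 2233 m/s; transfer-periapsis v_p = √[μ(2/r₁ − 1/a_t)] = 2762 m/s.
At r₂: circular v_c2 = √(μ/r₂) = 1237 m/s; transfer-apoapsis v_a = √[μ(2/r₂ − 1/a_t)] = 848.0 m/s.
Δv₂ = v_c2 − v_a = 389.2 m/s.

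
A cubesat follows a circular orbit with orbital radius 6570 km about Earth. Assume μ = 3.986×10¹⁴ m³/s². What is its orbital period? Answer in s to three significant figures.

T ≈ 5300 s

r = 6570 km = 6.570×10⁶ m.
Kepler's third law: T = 2π√(r³/μ) = 2π√((6.570×10⁶)³ / 3.986×10¹⁴).
r³/μ = 7.115×10⁵ s², so T = 2π × 8.435×10² = 5.300×10³ s.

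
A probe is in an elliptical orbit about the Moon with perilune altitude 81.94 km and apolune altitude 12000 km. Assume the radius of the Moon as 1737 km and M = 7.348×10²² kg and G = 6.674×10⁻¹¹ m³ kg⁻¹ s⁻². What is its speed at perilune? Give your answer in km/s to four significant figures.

v ≈ 2.182 km/s

μ = GM = 6.674×10⁻¹¹ × 7.348×10²² = 4.904×10¹² m³/s².
r_p = 1737 + 81.94 = 1818.9 km = 1.8189×10⁶ m.
r_a = 1737 + 12000 = 13737 km = 1.3737×10⁷ m.
Semi-major axis a = (r_p + r_a)/2 = 7778.0 km = 7.778×10⁶ m.
Vis-viva: v² = μ(2/r − 1/a) = 4.904×10¹² × (1.100×10⁻⁶ − 1.286×10⁻⁷) = 4.762×10⁶ m²/s².
v = 2182 m/s = 2.182 km/s.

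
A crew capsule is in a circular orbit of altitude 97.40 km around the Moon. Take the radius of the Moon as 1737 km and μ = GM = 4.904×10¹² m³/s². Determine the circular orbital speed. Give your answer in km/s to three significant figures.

v ≈ 1.64 km/s

r = 1737 + 97.40 = 1834.4 km = 1.8344×10⁶ m.
For a circular orbit v = √(μ/r) = √(4.904×10¹² / 1.834×10⁶) = √(2.673×10⁶) = 1635 m/s.
That is 1.635 km/s.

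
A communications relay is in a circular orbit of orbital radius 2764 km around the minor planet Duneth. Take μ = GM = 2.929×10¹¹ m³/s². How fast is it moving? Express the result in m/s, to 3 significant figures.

v ≈ 326 m/s

r = 2764 km = 2.764×10⁶ m.
For a circular orbit v = √(μ/r) = √(2.929×10¹¹ / 2.764×10⁶) = √(1.060×10⁵) = 325.5 m/s.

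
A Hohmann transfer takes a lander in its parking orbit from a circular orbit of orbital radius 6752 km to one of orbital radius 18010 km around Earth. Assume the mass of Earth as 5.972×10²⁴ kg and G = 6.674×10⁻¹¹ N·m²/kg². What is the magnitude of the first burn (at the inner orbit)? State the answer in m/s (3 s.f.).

μ = GM = 6.674×10⁻¹¹ × 5.972×10²⁴ = 3.986×10¹⁴ m³/s².
r₁ = 6752 km = 6.752×10⁶ m.
r₂ = 18010 km = 1.801×10⁷ m.
Transfer ellipse a_t = (r₁ + r₂)/2 = 1.238×10⁷ m.
At r₁: circular v_c1 = √(μ/r₁) = 7683 m/s; transfer-perigee v_p = √[μ(2/r₁ − 1/a_t)] = 9267 m/s.
Δv₁ = v_p − v_c1 = 1583 m/s.

Δv ≈ 1580 m/s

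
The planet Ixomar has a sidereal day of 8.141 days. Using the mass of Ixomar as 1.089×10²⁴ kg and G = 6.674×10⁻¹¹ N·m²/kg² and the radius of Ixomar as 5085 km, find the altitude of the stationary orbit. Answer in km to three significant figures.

μ = GM = 6.674×10⁻¹¹ × 1.089×10²⁴ = 7.268×10¹³ m³/s².
T = 8.141 days = 7.034×10⁵ s.
A synchronous orbit has period T, so by Kepler's third law a = (μT²/4π²)^(1/3).
μT²/4π² = 7.268×10¹³ × (7.034×10⁵)² / 39.48 = 9.108×10²³ m³.
a = 9.693×10⁷ m = 96935 km.
Altitude h = a − R = 96935 − 5085 = 91850 km.

h_sync ≈ 91800 km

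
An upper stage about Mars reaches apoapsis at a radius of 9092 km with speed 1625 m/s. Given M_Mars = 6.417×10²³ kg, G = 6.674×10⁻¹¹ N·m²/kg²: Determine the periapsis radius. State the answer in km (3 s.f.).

μ = GM = 6.674×10⁻¹¹ × 6.417×10²³ = 4.283×10¹³ m³/s².
r_a = 9.092×10⁶ m.
Specific energy ε = v²/2 − μ/r = -3.390×10⁶ J/kg, so a = −μ/(2ε) = 6.316×10⁶ m.
The apsides satisfy r_p + r_a = 2a, so the periapsis radius is 2a − r_a = 3.541×10⁶ m = 3541.0 km.

periapsis radius ≈ 3540 km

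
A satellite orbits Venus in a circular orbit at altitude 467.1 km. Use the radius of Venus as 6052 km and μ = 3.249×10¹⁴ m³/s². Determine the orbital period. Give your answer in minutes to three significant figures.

r = 6052 + 467.1 = 6519.1 km = 6.5191×10⁶ m.
Kepler's third law: T = 2π√(r³/μ) = 2π√((6.519×10⁶)³ / 3.249×10¹⁴).
r³/μ = 8.527×10⁵ s², so T = 2π × 9.234×10² = 5.802×10³ s.
Converting: 5.802×10³ s ÷ 60.00 = 96.70 minutes.

T ≈ 96.7 minutes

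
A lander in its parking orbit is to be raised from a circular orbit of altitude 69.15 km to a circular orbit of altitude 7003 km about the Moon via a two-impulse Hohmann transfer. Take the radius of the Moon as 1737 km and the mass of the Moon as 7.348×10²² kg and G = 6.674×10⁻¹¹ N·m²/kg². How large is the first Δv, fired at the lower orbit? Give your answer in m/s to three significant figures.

Δv ≈ 474 m/s

μ = GM = 6.674×10⁻¹¹ × 7.348×10²² = 4.904×10¹² m³/s².
r₁ = 1737 + 69.15 = 1806.2 km = 1.8062×10⁶ m.
r₂ = 1737 + 7003 = 8740.0 km = 8.7400×10⁶ m.
Transfer ellipse a_t = (r₁ + r₂)/2 = 5.273×10⁶ m.
At r₁: circular v_c1 = √(μ/r₁) = 1648 m/s; transfer-perilune v_p = √[μ(2/r₁ − 1/a_t)] = 2121 m/s.
Δv₁ = v_p − v_c1 = 473.6 m/s.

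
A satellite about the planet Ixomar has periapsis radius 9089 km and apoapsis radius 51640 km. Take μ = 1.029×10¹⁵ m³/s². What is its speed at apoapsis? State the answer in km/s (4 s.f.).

v ≈ 2.442 km/s

Semi-major axis a = (r_p + r_a)/2 = 30364 km = 3.036×10⁷ m.
Vis-viva: v² = μ(2/r − 1/a) = 1.029×10¹⁵ × (3.873×10⁻⁸ − 3.293×10⁻⁸) = 5.965×10⁶ m²/s².
v = 2442 m/s = 2.442 km/s.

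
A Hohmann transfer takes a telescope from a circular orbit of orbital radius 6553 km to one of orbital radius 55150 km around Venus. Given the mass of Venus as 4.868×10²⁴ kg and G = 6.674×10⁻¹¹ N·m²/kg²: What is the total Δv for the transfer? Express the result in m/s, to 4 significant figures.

μ = GM = 6.674×10⁻¹¹ × 4.868×10²⁴ = 3.249×10¹⁴ m³/s².
r₁ = 6553 km = 6.553×10⁶ m.
r₂ = 55150 km = 5.515×10⁷ m.
Transfer ellipse a_t = (r₁ + r₂)/2 = 3.085×10⁷ m.
At r₁: circular v_c1 = √(μ/r₁) = 7041 m/s; transfer-periapsis v_p = √[μ(2/r₁ − 1/a_t)] = 9414 m/s.
Δv₁ = v_p − v_c1 = 2373 m/s.
At r₂: circular v_c2 = √(μ/r₂) = 2427 m/s; transfer-apoapsis v_a = √[μ(2/r₂ − 1/a_t)] = 1119 m/s.
Δv₂ = v_c2 − v_a = 1309 m/s.
Total Δv = Δv₁ + Δv₂ = 3682 m/s.

Δv_total ≈ 3682 m/s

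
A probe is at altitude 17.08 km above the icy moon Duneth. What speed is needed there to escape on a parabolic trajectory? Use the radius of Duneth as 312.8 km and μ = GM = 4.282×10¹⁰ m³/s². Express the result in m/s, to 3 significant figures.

r = 312.8 + 17.08 = 329.88 km = 3.2988×10⁵ m.
Escape speed v_esc = √(2μ/r) = √(2 × 4.282×10¹⁰ / 3.299×10⁵) = √(2.596×10⁵) = 509.5 m/s.

v_esc ≈ 510 m/s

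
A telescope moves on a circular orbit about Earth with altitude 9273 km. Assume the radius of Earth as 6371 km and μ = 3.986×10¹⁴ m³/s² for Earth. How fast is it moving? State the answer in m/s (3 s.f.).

v ≈ 5050 m/s

r = 6371 + 9273 = 15644 km = 1.5644×10⁷ m.
For a circular orbit v = √(μ/r) = √(3.986×10¹⁴ / 1.564×10⁷) = √(2.548×10⁷) = 5048 m/s.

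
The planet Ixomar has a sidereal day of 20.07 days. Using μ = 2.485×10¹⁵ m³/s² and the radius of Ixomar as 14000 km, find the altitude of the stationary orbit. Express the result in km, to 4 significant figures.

T = 20.07 days = 1.734×10⁶ s.
A synchronous orbit has period T, so by Kepler's third law a = (μT²/4π²)^(1/3).
μT²/4π² = 2.485×10¹⁵ × (1.734×10⁶)² / 39.48 = 1.893×10²⁶ m³.
a = 5.742×10⁸ m = 5.7416×10⁵ km.
Altitude h = a − R = 5.7416×10⁵ − 14000 = 5.6016×10⁵ km.

h_sync ≈ 5.602×10⁵ km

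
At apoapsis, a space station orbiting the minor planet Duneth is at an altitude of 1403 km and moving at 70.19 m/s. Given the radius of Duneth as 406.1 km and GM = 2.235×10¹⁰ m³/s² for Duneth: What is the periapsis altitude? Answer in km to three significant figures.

periapsis altitude ≈ 44.5 km

r_a = 406.1 + 1403 = 1809.1 km = 1.809×10⁶ m.
Specific energy ε = v²/2 − μ/r = -9.891×10³ J/kg, so a = −μ/(2ε) = 1.130×10⁶ m.
The apsides satisfy r_p + r_a = 2a, so the periapsis radius is 2a − r_a = 4.506×10⁵ m = 450.55 km.
Periapsis altitude = 450.55 − 406.1 = 44.455 km.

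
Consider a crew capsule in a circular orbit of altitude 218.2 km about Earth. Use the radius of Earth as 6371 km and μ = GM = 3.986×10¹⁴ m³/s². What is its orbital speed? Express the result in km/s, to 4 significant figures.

r = 6371 + 218.2 = 6589.2 km = 6.5892×10⁶ m.
For a circular orbit v = √(μ/r) = √(3.986×10¹⁴ / 6.589×10⁶) = √(6.049×10⁷) = 7778 m/s.
That is 7.778 km/s.

v ≈ 7.778 km/s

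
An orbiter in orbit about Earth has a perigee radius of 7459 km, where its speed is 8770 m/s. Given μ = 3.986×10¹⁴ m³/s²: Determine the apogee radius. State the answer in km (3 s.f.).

apogee radius ≈ 19100 km

r_p = 7.459×10⁶ m.
Specific energy ε = v²/2 − μ/r = -1.498×10⁷ J/kg, so a = −μ/(2ε) = 1.330×10⁷ m.
The apsides satisfy r_p + r_a = 2a, so the apogee radius is 2a − r_p = 1.915×10⁷ m = 19146 km.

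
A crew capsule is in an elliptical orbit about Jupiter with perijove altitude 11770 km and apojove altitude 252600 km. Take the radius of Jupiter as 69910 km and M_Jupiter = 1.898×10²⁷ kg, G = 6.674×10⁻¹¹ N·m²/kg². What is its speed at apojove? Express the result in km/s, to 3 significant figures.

μ = GM = 6.674×10⁻¹¹ × 1.898×10²⁷ = 1.267×10¹⁷ m³/s².
r_p = 69910 + 11770 = 81680 km = 8.1680×10⁷ m.
r_a = 69910 + 252600 = 322510 km = 3.2251×10⁸ m.
Semi-major axis a = (r_p + r_a)/2 = 2.0210×10⁵ km = 2.021×10⁸ m.
Vis-viva: v² = μ(2/r − 1/a) = 1.267×10¹⁷ × (6.201×10⁻⁹ − 4.948×10⁻⁹) = 1.587×10⁸ m²/s².
v = 12600 m/s = 12.60 km/s.

v ≈ 12.6 km/s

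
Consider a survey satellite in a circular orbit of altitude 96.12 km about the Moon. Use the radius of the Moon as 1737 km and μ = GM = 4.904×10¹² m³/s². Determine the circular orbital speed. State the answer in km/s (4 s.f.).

r = 1737 + 96.12 = 1833.1 km = 1.8331×10⁶ m.
For a circular orbit v = √(μ/r) = √(4.904×10¹² / 1.833×10⁶) = √(2.675×10⁶) = 1636 m/s.
That is 1.636 km/s.

v ≈ 1.636 km/s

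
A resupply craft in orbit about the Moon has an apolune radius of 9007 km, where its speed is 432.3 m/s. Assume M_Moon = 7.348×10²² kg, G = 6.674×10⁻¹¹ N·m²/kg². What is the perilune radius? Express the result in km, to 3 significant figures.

perilune radius ≈ 1870 km

μ = GM = 6.674×10⁻¹¹ × 7.348×10²² = 4.904×10¹² m³/s².
r_a = 9.007×10⁶ m.
Specific energy ε = v²/2 − μ/r = -4.510×10⁵ J/kg, so a = −μ/(2ε) = 5.437×10⁶ m.
The apsides satisfy r_p + r_a = 2a, so the perilune radius is 2a − r_a = 1.866×10⁶ m = 1866.0 km.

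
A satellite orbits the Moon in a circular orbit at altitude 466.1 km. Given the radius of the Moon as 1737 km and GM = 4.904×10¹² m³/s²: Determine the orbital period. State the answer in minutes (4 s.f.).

T ≈ 154.6 minutes

r = 1737 + 466.1 = 2203.1 km = 2.2031×10⁶ m.
Kepler's third law: T = 2π√(r³/μ) = 2π√((2.203×10⁶)³ / 4.904×10¹²).
r³/μ = 2.180×10⁶ s², so T = 2π × 1.477×10³ = 9.278×10³ s.
Converting: 9.278×10³ s ÷ 60.00 = 154.6 minutes.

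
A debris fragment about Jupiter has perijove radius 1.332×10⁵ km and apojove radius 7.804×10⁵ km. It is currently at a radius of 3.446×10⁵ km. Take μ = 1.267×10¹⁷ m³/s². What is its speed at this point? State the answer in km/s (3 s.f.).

v ≈ 21.4 km/s

Semi-major axis a = (r_p + r_a)/2 = 4.5680×10⁵ km = 4.568×10⁸ m.
Vis-viva: v² = μ(2/r − 1/a) = 1.267×10¹⁷ × (5.804×10⁻⁹ − 2.189×10⁻⁹) = 4.580×10⁸ m²/s².
v = 21400 m/s = 21.40 km/s.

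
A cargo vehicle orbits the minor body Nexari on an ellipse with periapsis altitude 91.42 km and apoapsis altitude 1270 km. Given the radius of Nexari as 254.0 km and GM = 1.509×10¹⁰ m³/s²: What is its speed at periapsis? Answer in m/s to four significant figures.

r_p = 254.0 + 91.42 = 345.42 km = 3.4542×10⁵ m.
r_a = 254.0 + 1270 = 1524.0 km = 1.5240×10⁶ m.
Semi-major axis a = (r_p + r_a)/2 = 934.71 km = 9.347×10⁵ m.
Vis-viva: v² = μ(2/r − 1/a) = 1.509×10¹⁰ × (5.790×10⁻⁶ − 1.070×10⁻⁶) = 7.123×10⁴ m²/s².
v = 266.9 m/s.

v ≈ 266.9 m/s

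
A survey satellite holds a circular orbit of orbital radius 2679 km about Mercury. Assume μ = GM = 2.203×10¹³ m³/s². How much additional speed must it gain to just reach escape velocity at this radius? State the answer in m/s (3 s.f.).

r = 2679 km = 2.679×10⁶ m.
Circular speed v_c = √(μ/r) = 2868 m/s.
Escape speed v_esc = √(2μ/r) = √2 × v_c = 4055 m/s.
Δv = v_esc − v_c = 1188 m/s.

Δv ≈ 1190 m/s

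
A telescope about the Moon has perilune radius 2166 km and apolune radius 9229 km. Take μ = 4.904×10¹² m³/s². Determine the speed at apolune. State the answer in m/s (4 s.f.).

v ≈ 449.5 m/s

Semi-major axis a = (r_p + r_a)/2 = 5697.5 km = 5.698×10⁶ m.
Vis-viva: v² = μ(2/r − 1/a) = 4.904×10¹² × (2.167×10⁻⁷ − 1.755×10⁻⁷) = 2.020×10⁵ m²/s².
v = 449.5 m/s.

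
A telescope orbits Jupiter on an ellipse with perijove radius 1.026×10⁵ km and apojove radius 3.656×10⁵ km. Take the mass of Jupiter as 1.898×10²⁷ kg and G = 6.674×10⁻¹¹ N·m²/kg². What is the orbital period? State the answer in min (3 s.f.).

T ≈ 1050 min

μ = GM = 6.674×10⁻¹¹ × 1.898×10²⁷ = 1.267×10¹⁷ m³/s².
Semi-major axis a = (r_p + r_a)/2 = (1.0260×10⁵ + 3.6560×10⁵)/2 = 2.3410×10⁵ km = 2.341×10⁸ m.
By Kepler's third law T = 2π√(a³/μ) = 2π × 1.006×10⁴ = 6.323×10⁴ s.
= 1054 min.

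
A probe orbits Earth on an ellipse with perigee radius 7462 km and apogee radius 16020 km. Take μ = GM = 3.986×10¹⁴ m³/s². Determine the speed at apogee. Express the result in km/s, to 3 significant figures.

Semi-major axis a = (r_p + r_a)/2 = 11741 km = 1.174×10⁷ m.
Vis-viva: v² = μ(2/r − 1/a) = 3.986×10¹⁴ × (1.248×10⁻⁷ − 8.517×10⁻⁸) = 1.581×10⁷ m²/s².
v = 3977 m/s = 3.977 km/s.

v ≈ 3.98 km/s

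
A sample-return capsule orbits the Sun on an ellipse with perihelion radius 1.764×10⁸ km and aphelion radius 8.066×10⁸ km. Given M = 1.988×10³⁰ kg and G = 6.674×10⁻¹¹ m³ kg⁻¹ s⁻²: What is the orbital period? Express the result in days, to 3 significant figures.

T ≈ 2180 days

μ = GM = 6.674×10⁻¹¹ × 1.988×10³⁰ = 1.327×10²⁰ m³/s².
Semi-major axis a = (r_p + r_a)/2 = (1.7640×10⁸ + 8.0660×10⁸)/2 = 4.9150×10⁸ km = 4.915×10¹¹ m.
By Kepler's third law T = 2π√(a³/μ) = 2π × 2.991×10⁷ = 1.880×10⁸ s.
= 2175 days.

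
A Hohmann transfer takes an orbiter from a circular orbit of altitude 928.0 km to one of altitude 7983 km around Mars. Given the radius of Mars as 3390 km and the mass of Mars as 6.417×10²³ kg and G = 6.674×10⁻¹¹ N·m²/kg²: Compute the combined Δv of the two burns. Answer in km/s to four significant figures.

Δv_total ≈ 1.143 km/s

μ = GM = 6.674×10⁻¹¹ × 6.417×10²³ = 4.283×10¹³ m³/s².
r₁ = 3390 + 928.0 = 4318.0 km = 4.3180×10⁶ m.
r₂ = 3390 + 7983 = 11373 km = 1.1373×10⁷ m.
Transfer ellipse a_t = (r₁ + r₂)/2 = 7.846×10⁶ m.
At r₁: circular v_c1 = √(μ/r₁) = 3149 m/s; transfer-periapsis v_p = √[μ(2/r₁ − 1/a_t)] = 3792 m/s.
Δv₁ = v_p − v_c1 = 642.5 m/s.
At r₂: circular v_c2 = √(μ/r₂) = 1941 m/s; transfer-apoapsis v_a = √[μ(2/r₂ − 1/a_t)] = 1440 m/s.
Δv₂ = v_c2 − v_a = 500.9 m/s.
Total Δv = Δv₁ + Δv₂ = 1143 m/s = 1.143 km/s.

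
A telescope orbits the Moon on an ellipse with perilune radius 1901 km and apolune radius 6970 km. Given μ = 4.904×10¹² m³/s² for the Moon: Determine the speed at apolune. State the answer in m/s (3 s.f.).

v ≈ 549 m/s

Semi-major axis a = (r_p + r_a)/2 = 4435.5 km = 4.436×10⁶ m.
Vis-viva: v² = μ(2/r − 1/a) = 4.904×10¹² × (2.869×10⁻⁷ − 2.255×10⁻⁷) = 3.015×10⁵ m²/s².
v = 549.1 m/s.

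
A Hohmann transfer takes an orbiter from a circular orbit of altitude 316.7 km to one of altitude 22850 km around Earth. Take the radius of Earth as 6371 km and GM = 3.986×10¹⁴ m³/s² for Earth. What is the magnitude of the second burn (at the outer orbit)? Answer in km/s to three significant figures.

Δv ≈ 1.44 km/s

r₁ = 6371 + 316.7 = 6687.7 km = 6.6877×10⁶ m.
r₂ = 6371 + 22850 = 29221 km = 2.9221×10⁷ m.
Transfer ellipse a_t = (r₁ + r₂)/2 = 1.795×10⁷ m.
At r₁: circular v_c1 = √(μ/r₁) = 7720 m/s; transfer-perigee v_p = √[μ(2/r₁ − 1/a_t)] = 9849 m/s.
At r₂: circular v_c2 = √(μ/r₂) = 3693 m/s; transfer-apogee v_a = √[μ(2/r₂ − 1/a_t)] = 2254 m/s.
Δv₂ = v_c2 − v_a = 1439 m/s.
= 1.439 km/s.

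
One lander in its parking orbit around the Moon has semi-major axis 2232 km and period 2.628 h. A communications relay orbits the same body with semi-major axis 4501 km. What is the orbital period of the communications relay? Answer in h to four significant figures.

Kepler's third law: T² ∝ a³, so T₂ = T₁ (a₂/a₁)^(3/2).
a₂/a₁ = 2.017, (a₂/a₁)^(3/2) = 2.864.
T₂ = 2.628 × 2.864 = 7.526 h.

T₂ ≈ 7.526 h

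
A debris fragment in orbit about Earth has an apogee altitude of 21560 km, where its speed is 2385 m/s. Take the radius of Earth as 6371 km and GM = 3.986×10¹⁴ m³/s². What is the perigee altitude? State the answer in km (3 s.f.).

perigee altitude ≈ 581 km

r_a = 6371 + 21560 = 27931 km = 2.793×10⁷ m.
Specific energy ε = v²/2 − μ/r = -1.143×10⁷ J/kg, so a = −μ/(2ε) = 1.744×10⁷ m.
The apsides satisfy r_p + r_a = 2a, so the perigee radius is 2a − r_a = 6.952×10⁶ m = 6952.0 km.
Perigee altitude = 6952.0 − 6371 = 581.00 km.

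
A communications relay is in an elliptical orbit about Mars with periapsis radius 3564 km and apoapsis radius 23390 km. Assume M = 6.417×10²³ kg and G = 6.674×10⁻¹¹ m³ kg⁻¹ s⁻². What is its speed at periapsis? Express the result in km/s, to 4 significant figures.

μ = GM = 6.674×10⁻¹¹ × 6.417×10²³ = 4.283×10¹³ m³/s².
Semi-major axis a = (r_p + r_a)/2 = 13477 km = 1.348×10⁷ m.
Vis-viva: v² = μ(2/r − 1/a) = 4.283×10¹³ × (5.612×10⁻⁷ − 7.420×10⁻⁸) = 2.086×10⁷ m²/s².
v = 4567 m/s = 4.567 km/s.

v ≈ 4.567 km/s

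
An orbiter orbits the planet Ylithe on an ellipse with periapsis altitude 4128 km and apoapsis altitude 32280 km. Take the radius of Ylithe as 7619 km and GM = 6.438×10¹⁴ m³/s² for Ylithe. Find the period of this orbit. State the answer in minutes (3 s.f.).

r_p = 7619 + 4128 = 11747 km = 1.1747×10⁷ m.
r_a = 7619 + 32280 = 39899 km = 3.9899×10⁷ m.
Semi-major axis a = (r_p + r_a)/2 = (11747 + 39899)/2 = 25823 km = 2.582×10⁷ m.
By Kepler's third law T = 2π√(a³/μ) = 2π × 5.172×10³ = 3.249×10⁴ s.
= 541.6 minutes.

T ≈ 542 minutes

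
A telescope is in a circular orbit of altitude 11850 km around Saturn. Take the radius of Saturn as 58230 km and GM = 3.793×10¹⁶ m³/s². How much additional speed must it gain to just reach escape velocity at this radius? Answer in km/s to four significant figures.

Δv ≈ 9.636 km/s

r = 58230 + 11850 = 70080 km = 7.0080×10⁷ m.
Circular speed v_c = √(μ/r) = 23260 m/s.
Escape speed v_esc = √(2μ/r) = √2 × v_c = 32900 m/s.
Δv = v_esc − v_c = 9636 m/s = 9.636 km/s.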